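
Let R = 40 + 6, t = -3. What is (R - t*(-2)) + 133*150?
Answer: 19990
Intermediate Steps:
R = 46
(R - t*(-2)) + 133*150 = (46 - (-3)*(-2)) + 133*150 = (46 - 1*6) + 19950 = (46 - 6) + 19950 = 40 + 19950 = 19990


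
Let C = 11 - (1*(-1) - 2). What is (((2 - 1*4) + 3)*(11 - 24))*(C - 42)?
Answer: 364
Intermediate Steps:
C = 14 (C = 11 - (-1 - 2) = 11 - 1*(-3) = 11 + 3 = 14)
(((2 - 1*4) + 3)*(11 - 24))*(C - 42) = (((2 - 1*4) + 3)*(11 - 24))*(14 - 42) = (((2 - 4) + 3)*(-13))*(-28) = ((-2 + 3)*(-13))*(-28) = (1*(-13))*(-28) = -13*(-28) = 364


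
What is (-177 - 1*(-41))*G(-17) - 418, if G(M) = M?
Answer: 1894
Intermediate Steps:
(-177 - 1*(-41))*G(-17) - 418 = (-177 - 1*(-41))*(-17) - 418 = (-177 + 41)*(-17) - 418 = -136*(-17) - 418 = 2312 - 418 = 1894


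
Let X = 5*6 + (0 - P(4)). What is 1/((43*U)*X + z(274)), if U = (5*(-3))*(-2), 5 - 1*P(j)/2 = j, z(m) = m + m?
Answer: 1/36668 ≈ 2.7272e-5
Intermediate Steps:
z(m) = 2*m
P(j) = 10 - 2*j
U = 30 (U = -15*(-2) = 30)
X = 28 (X = 5*6 + (0 - (10 - 2*4)) = 30 + (0 - (10 - 8)) = 30 + (0 - 1*2) = 30 + (0 - 2) = 30 - 2 = 28)
1/((43*U)*X + z(274)) = 1/((43*30)*28 + 2*274) = 1/(1290*28 + 548) = 1/(36120 + 548) = 1/36668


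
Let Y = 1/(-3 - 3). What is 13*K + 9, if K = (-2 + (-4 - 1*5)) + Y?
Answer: -817/6 ≈ -136.17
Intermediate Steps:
Y = -1/6 (Y = 1/(-6) = -1/6 ≈ -0.16667)
K = -67/6 (K = (-2 + (-4 - 1*5)) - 1/6 = (-2 + (-4 - 5)) - 1/6 = (-2 - 9) - 1/6 = -11 - 1/6 = -67/6 ≈ -11.167)
13*K + 9 = 13*(-67/6) + 9 = -871/6 + 9 = -817/6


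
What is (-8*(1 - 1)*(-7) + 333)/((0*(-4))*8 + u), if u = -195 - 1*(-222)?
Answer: 37/3 ≈ 12.333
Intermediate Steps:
u = 27 (u = -195 + 222 = 27)
(-8*(1 - 1)*(-7) + 333)/((0*(-4))*8 + u) = (-8*(1 - 1)*(-7) + 333)/((0*(-4))*8 + 27) = (-8*0*(-7) + 333)/(0*8 + 27) = (-4*0*(-7) + 333)/(0 + 27) = (0*(-7) + 333)/27 = (0 + 333)*(1/27) = 333*(1/27) = 37/3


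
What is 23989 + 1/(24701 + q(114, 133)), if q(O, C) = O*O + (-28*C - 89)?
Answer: 812843277/33884 ≈ 23989.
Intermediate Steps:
q(O, C) = -89 + O**2 - 28*C (q(O, C) = O**2 + (-89 - 28*C) = -89 + O**2 - 28*C)
23989 + 1/(24701 + q(114, 133)) = 23989 + 1/(24701 + (-89 + 114**2 - 28*133)) = 23989 + 1/(24701 + (-89 + 12996 - 3724)) = 23989 + 1/(24701 + 9183) = 23989 + 1/33884 = 812843277/33884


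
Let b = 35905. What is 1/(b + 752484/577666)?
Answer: 288833/10370925107 ≈ 2.7850e-5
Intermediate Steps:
1/(b + 752484/577666) = 1/(35905 + 752484/577666) = 1/(35905 + 752484*(1/577666)) = 1/(35905 + 376242/288833) = 1/(10370925107/288833) = 288833/10370925107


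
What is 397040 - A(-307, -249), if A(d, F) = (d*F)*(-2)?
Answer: 549926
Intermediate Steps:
A(d, F) = -2*F*d (A(d, F) = (F*d)*(-2) = -2*F*d)
397040 - A(-307, -249) = 397040 - (-2)*(-249)*(-307) = 397040 - 1*(-152886) = 397040 + 152886 = 549926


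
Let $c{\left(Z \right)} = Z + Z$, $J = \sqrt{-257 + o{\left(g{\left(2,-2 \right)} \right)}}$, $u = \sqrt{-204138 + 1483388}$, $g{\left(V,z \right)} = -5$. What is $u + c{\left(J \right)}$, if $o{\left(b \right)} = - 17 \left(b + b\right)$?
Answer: $5 \sqrt{51170} + 2 i \sqrt{87} \approx 1131.0 + 18.655 i$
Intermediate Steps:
$o{\left(b \right)} = - 34 b$ ($o{\left(b \right)} = - 17 \cdot 2 b = - 34 b$)
$u = 5 \sqrt{51170}$ ($u = \sqrt{1279250} = 5 \sqrt{51170} \approx 1131.0$)
$J = i \sqrt{87}$ ($J = \sqrt{-257 - -170} = \sqrt{-257 + 170} = \sqrt{-87} = i \sqrt{87} \approx 9.3274 i$)
$c{\left(Z \right)} = 2 Z$
$u + c{\left(J \right)} = 5 \sqrt{51170} + 2 i \sqrt{87}$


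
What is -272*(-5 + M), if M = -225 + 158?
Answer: 19584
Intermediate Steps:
M = -67
-272*(-5 + M) = -272*(-5 - 67) = -272*(-72) = 19584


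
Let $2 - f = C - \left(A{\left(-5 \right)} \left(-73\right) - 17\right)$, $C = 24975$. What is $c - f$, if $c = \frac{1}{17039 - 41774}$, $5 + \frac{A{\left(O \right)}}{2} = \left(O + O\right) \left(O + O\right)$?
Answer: $\frac{961202099}{24735} \approx 38860.0$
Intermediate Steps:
$A{\left(O \right)} = -10 + 8 O^{2}$ ($A{\left(O \right)} = -10 + 2 \left(O + O\right) \left(O + O\right) = -10 + 2 \cdot 2 O 2 O = -10 + 2 \cdot 4 O^{2} = -10 + 8 O^{2}$)
$f = -38860$ ($f = 2 - \left(24975 - \left(\left(-10 + 8 \left(-5\right)^{2}\right) \left(-73\right) - 17\right)\right) = 2 - \left(24975 - \left(\left(-10 + 8 \cdot 25\right) \left(-73\right) - 17\right)\right) = 2 - \left(24975 - \left(\left(-10 + 200\right) \left(-73\right) - 17\right)\right) = 2 - \left(24975 - \left(190 \left(-73\right) - 17\right)\right) = 2 - \left(24975 - \left(-13870 - 17\right)\right) = 2 - \left(24975 - -13887\right) = 2 - \left(24975 + 13887\right) = 2 - 38862 = -38860$)
$c = - \frac{1}{24735}$ ($c = \frac{1}{17039 - 41774} = \frac{1}{-24735} = - \frac{1}{24735} \approx -4.0429 \cdot 10^{-5}$)
$c - f = - \frac{1}{24735} - -38860 = - \frac{1}{24735} + 38860 = \frac{961202099}{24735}$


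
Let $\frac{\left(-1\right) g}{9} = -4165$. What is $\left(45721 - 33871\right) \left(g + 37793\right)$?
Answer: $892044300$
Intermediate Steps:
$g = 37485$ ($g = \left(-9\right) \left(-4165\right) = 37485$)
$\left(45721 - 33871\right) \left(g + 37793\right) = \left(45721 - 33871\right) \left(37485 + 37793\right) = 11850 \cdot 75278 = 892044300$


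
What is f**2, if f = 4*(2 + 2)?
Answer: 256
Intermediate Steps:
f = 16 (f = 4*4 = 16)
f**2 = 16**2 = 256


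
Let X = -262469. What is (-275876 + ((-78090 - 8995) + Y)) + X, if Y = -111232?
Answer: -736662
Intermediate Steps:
(-275876 + ((-78090 - 8995) + Y)) + X = (-275876 + ((-78090 - 8995) - 111232)) - 262469 = (-275876 + (-87085 - 111232)) - 262469 = (-275876 - 198317) - 262469 = -474193 - 262469 = -736662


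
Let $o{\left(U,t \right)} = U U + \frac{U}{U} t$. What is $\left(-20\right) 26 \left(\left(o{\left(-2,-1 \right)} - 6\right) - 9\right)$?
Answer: $6240$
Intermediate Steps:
$o{\left(U,t \right)} = t + U^{2}$ ($o{\left(U,t \right)} = U^{2} + 1 t = U^{2} + t = t + U^{2}$)
$\left(-20\right) 26 \left(\left(o{\left(-2,-1 \right)} - 6\right) - 9\right) = \left(-20\right) 26 \left(\left(\left(-1 + \left(-2\right)^{2}\right) - 6\right) - 9\right) = - 520 \left(\left(\left(-1 + 4\right) - 6\right) - 9\right) = - 520 \left(\left(3 - 6\right) - 9\right) = - 520 \left(-3 - 9\right) = \left(-520\right) \left(-12\right) = 6240$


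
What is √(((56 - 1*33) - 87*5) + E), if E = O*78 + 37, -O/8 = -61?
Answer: √37689 ≈ 194.14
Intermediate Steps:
O = 488 (O = -8*(-61) = 488)
E = 38101 (E = 488*78 + 37 = 38064 + 37 = 38101)
√(((56 - 1*33) - 87*5) + E) = √(((56 - 1*33) - 87*5) + 38101) = √(((56 - 33) - 435) + 38101) = √((23 - 435) + 38101) = √(-412 + 38101) = √37689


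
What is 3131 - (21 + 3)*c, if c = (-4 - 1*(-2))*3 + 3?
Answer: 3203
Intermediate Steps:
c = -3 (c = (-4 + 2)*3 + 3 = -2*3 + 3 = -6 + 3 = -3)
3131 - (21 + 3)*c = 3131 - (21 + 3)*(-3) = 3131 - 24*(-3) = 3131 - 1*(-72) = 3131 + 72 = 3203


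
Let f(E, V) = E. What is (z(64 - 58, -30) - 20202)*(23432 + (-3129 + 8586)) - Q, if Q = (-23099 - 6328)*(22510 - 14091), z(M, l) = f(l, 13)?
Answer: -336736335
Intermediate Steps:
z(M, l) = l
Q = -247745913 (Q = -29427*8419 = -247745913)
(z(64 - 58, -30) - 20202)*(23432 + (-3129 + 8586)) - Q = (-30 - 20202)*(23432 + (-3129 + 8586)) - 1*(-247745913) = -20232*(23432 + 5457) + 247745913 = -20232*28889 + 247745913 = -584482248 + 247745913 = -336736335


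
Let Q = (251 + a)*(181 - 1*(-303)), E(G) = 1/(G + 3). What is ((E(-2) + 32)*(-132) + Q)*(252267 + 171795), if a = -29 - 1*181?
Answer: 6567872256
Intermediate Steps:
a = -210 (a = -29 - 181 = -210)
E(G) = 1/(3 + G)
Q = 19844 (Q = (251 - 210)*(181 - 1*(-303)) = 41*(181 + 303) = 41*484 = 19844)
((E(-2) + 32)*(-132) + Q)*(252267 + 171795) = ((1/(3 - 2) + 32)*(-132) + 19844)*(252267 + 171795) = ((1/1 + 32)*(-132) + 19844)*424062 = ((1 + 32)*(-132) + 19844)*424062 = (33*(-132) + 19844)*424062 = (-4356 + 19844)*424062 = 15488*424062 = 6567872256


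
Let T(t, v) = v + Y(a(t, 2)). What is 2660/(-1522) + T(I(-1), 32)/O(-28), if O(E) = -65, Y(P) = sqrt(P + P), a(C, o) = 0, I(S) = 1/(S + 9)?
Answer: -110802/49465 ≈ -2.2400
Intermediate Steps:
I(S) = 1/(9 + S)
Y(P) = sqrt(2)*sqrt(P) (Y(P) = sqrt(2*P) = sqrt(2)*sqrt(P))
T(t, v) = v (T(t, v) = v + sqrt(2)*sqrt(0) = v + sqrt(2)*0 = v + 0 = v)
2660/(-1522) + T(I(-1), 32)/O(-28) = 2660/(-1522) + 32/(-65) = 2660*(-1/1522) + 32*(-1/65) = -1330/761 - 32/65 = -110802/49465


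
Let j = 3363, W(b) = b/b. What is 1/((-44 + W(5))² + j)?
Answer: 1/5212 ≈ 0.00019187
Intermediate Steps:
W(b) = 1
1/((-44 + W(5))² + j) = 1/((-44 + 1)² + 3363) = 1/((-43)² + 3363) = 1/(1849 + 3363) = 1/5212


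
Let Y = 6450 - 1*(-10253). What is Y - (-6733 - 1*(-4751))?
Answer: 18685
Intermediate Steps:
Y = 16703 (Y = 6450 + 10253 = 16703)
Y - (-6733 - 1*(-4751)) = 16703 - (-6733 - 1*(-4751)) = 16703 - (-6733 + 4751) = 16703 - 1*(-1982) = 16703 + 1982 = 18685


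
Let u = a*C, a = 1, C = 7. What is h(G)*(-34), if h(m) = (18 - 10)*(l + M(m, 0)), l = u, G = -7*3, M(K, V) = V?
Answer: -1904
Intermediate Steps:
G = -21
u = 7 (u = 1*7 = 7)
l = 7
h(m) = 56 (h(m) = (18 - 10)*(7 + 0) = 8*7 = 56)
h(G)*(-34) = 56*(-34) = -1904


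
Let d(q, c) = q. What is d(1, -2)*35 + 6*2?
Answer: 47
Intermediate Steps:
d(1, -2)*35 + 6*2 = 1*35 + 6*2 = 35 + 12 = 47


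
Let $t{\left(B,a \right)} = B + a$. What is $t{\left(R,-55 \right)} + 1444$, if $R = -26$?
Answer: $1363$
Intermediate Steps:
$t{\left(R,-55 \right)} + 1444 = \left(-26 - 55\right) + 1444 = -81 + 1444 = 1363$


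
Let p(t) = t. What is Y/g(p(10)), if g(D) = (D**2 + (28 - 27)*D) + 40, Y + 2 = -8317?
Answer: -2773/50 ≈ -55.460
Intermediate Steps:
Y = -8319 (Y = -2 - 8317 = -8319)
g(D) = 40 + D + D**2 (g(D) = (D**2 + 1*D) + 40 = (D**2 + D) + 40 = (D + D**2) + 40 = 40 + D + D**2)
Y/g(p(10)) = -8319/(40 + 10 + 10**2) = -8319/(40 + 10 + 100) = -8319/150 = -8319*1/150 = -2773/50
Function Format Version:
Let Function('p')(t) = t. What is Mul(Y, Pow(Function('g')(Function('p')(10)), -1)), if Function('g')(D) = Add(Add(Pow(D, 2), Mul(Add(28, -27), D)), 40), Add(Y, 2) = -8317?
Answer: Rational(-2773, 50) ≈ -55.460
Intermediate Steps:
Y = -8319 (Y = Add(-2, -8317) = -8319)
Function('g')(D) = Add(40, D, Pow(D, 2)) (Function('g')(D) = Add(Add(Pow(D, 2), Mul(1, D)), 40) = Add(Add(Pow(D, 2), D), 40) = Add(Add(D, Pow(D, 2)), 40) = Add(40, D, Pow(D, 2)))
Mul(Y, Pow(Function('g')(Function('p')(10)), -1)) = Mul(-8319, Pow(Add(40, 10, Pow(10, 2)), -1)) = Mul(-8319, Pow(Add(40, 10, 100), -1)) = Mul(-8319, Pow(150, -1)) = Mul(-8319, Rational(1, 150)) = Rational(-2773, 50)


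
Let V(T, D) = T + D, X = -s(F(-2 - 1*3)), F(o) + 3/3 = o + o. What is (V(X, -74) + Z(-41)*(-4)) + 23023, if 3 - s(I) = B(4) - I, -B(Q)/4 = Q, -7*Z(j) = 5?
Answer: 160607/7 ≈ 22944.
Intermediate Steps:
Z(j) = -5/7 (Z(j) = -⅐*5 = -5/7)
F(o) = -1 + 2*o (F(o) = -1 + (o + o) = -1 + 2*o)
B(Q) = -4*Q
s(I) = 19 + I (s(I) = 3 - (-4*4 - I) = 3 - (-16 - I) = 3 + (16 + I) = 19 + I)
X = -8 (X = -(19 + (-1 + 2*(-2 - 1*3))) = -(19 + (-1 + 2*(-2 - 3))) = -(19 + (-1 + 2*(-5))) = -(19 + (-1 - 10)) = -(19 - 11) = -1*8 = -8)
V(T, D) = D + T
(V(X, -74) + Z(-41)*(-4)) + 23023 = ((-74 - 8) - 5/7*(-4)) + 23023 = (-82 + 20/7) + 23023 = -554/7 + 23023 = 160607/7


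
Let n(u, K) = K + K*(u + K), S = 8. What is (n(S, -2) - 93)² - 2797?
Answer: 8652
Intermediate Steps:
n(u, K) = K + K*(K + u)
(n(S, -2) - 93)² - 2797 = (-2*(1 - 2 + 8) - 93)² - 2797 = (-2*7 - 93)² - 2797 = (-14 - 93)² - 2797 = (-107)² - 2797 = 11449 - 2797 = 8652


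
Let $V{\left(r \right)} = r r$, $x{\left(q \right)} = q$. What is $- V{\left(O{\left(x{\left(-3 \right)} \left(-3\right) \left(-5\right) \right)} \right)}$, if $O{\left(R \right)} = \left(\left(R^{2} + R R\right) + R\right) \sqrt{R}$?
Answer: $721801125$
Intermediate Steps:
$O{\left(R \right)} = \sqrt{R} \left(R + 2 R^{2}\right)$ ($O{\left(R \right)} = \left(\left(R^{2} + R^{2}\right) + R\right) \sqrt{R} = \left(2 R^{2} + R\right) \sqrt{R} = \left(R + 2 R^{2}\right) \sqrt{R} = \sqrt{R} \left(R + 2 R^{2}\right)$)
$V{\left(r \right)} = r^{2}$
$- V{\left(O{\left(x{\left(-3 \right)} \left(-3\right) \left(-5\right) \right)} \right)} = - \left(\left(\left(-3\right) \left(-3\right) \left(-5\right)\right)^{\frac{3}{2}} \left(1 + 2 \left(-3\right) \left(-3\right) \left(-5\right)\right)\right)^{2} = - \left(\left(9 \left(-5\right)\right)^{\frac{3}{2}} \left(1 + 2 \cdot 9 \left(-5\right)\right)\right)^{2} = - \left(\left(-45\right)^{\frac{3}{2}} \left(1 + 2 \left(-45\right)\right)\right)^{2} = - \left(- 135 i \sqrt{5} \left(1 - 90\right)\right)^{2} = - \left(- 135 i \sqrt{5} \left(-89\right)\right)^{2} = - \left(12015 i \sqrt{5}\right)^{2} = \left(-1\right) \left(-721801125\right) = 721801125$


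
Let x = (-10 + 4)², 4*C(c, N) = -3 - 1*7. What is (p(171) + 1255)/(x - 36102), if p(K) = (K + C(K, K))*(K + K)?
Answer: -29441/18033 ≈ -1.6326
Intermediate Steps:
C(c, N) = -5/2 (C(c, N) = (-3 - 1*7)/4 = (-3 - 7)/4 = (¼)*(-10) = -5/2)
x = 36 (x = (-6)² = 36)
p(K) = 2*K*(-5/2 + K) (p(K) = (K - 5/2)*(K + K) = (-5/2 + K)*(2*K) = 2*K*(-5/2 + K))
(p(171) + 1255)/(x - 36102) = (171*(-5 + 2*171) + 1255)/(36 - 36102) = (171*(-5 + 342) + 1255)/(-36066) = (171*337 + 1255)*(-1/36066) = (57627 + 1255)*(-1/36066) = 58882*(-1/36066) = -29441/18033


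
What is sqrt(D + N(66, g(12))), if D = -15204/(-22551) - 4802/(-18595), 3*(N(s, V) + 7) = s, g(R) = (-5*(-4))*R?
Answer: sqrt(311289116873603185)/139778615 ≈ 3.9915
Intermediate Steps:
g(R) = 20*R
N(s, V) = -7 + s/3
D = 130336094/139778615 (D = -15204*(-1/22551) - 4802*(-1/18595) = 5068/7517 + 4802/18595 = 130336094/139778615 ≈ 0.93245)
sqrt(D + N(66, g(12))) = sqrt(130336094/139778615 + (-7 + (1/3)*66)) = sqrt(130336094/139778615 + (-7 + 22)) = sqrt(130336094/139778615 + 15) = sqrt(2227015319/139778615) = sqrt(311289116873603185)/139778615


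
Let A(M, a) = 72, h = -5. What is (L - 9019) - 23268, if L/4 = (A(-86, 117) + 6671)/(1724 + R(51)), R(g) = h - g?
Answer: -13456936/417 ≈ -32271.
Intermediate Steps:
R(g) = -5 - g
L = 6743/417 (L = 4*((72 + 6671)/(1724 + (-5 - 1*51))) = 4*(6743/(1724 + (-5 - 51))) = 4*(6743/(1724 - 56)) = 4*(6743/1668) = 6743/417 ≈ 16.170)
(L - 9019) - 23268 = (6743/417 - 9019) - 23268 = -3754180/417 - 23268 = -13456936/417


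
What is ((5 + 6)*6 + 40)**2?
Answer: 11236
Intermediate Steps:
((5 + 6)*6 + 40)**2 = (11*6 + 40)**2 = (66 + 40)**2 = 106**2 = 11236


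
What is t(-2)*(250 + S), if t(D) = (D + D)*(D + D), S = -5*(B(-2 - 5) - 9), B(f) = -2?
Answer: 4880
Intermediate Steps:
S = 55 (S = -5*(-2 - 9) = -5*(-11) = 55)
t(D) = 4*D**2 (t(D) = (2*D)*(2*D) = 4*D**2)
t(-2)*(250 + S) = (4*(-2)**2)*(250 + 55) = (4*4)*305 = 16*305 = 4880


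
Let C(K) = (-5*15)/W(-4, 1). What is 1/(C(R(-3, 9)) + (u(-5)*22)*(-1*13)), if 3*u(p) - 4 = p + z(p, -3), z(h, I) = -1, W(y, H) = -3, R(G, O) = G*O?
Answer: 3/647 ≈ 0.0046368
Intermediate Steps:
u(p) = 1 + p/3 (u(p) = 4/3 + (p - 1)/3 = 4/3 + (-1 + p)/3 = 4/3 + (-⅓ + p/3) = 1 + p/3)
C(K) = 25 (C(K) = -5*15/(-3) = -75*(-⅓) = 25)
1/(C(R(-3, 9)) + (u(-5)*22)*(-1*13)) = 1/(25 + ((1 + (⅓)*(-5))*22)*(-1*13)) = 1/(25 + ((1 - 5/3)*22)*(-13)) = 1/(25 - ⅔*22*(-13)) = 1/(25 - 44/3*(-13)) = 1/(25 + 572/3) = 1/(647/3) = 3/647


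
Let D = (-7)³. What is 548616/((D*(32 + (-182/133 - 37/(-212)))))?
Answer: -2209825248/42561841 ≈ -51.920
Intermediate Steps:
D = -343
548616/((D*(32 + (-182/133 - 37/(-212))))) = 548616/((-343*(32 + (-182/133 - 37/(-212))))) = 548616/((-343*(32 + (-182*1/133 - 37*(-1/212))))) = 548616/((-343*(32 + (-26/19 + 37/212)))) = 548616/((-343*(32 - 4809/4028))) = 548616/((-343*124087/4028)) = 548616/(-42561841/4028) = 548616*(-4028/42561841) = -2209825248/42561841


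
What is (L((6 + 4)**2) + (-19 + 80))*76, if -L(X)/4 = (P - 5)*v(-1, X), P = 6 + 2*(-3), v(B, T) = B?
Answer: 3116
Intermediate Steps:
P = 0 (P = 6 - 6 = 0)
L(X) = -20 (L(X) = -4*(0 - 5)*(-1) = -(-20)*(-1) = -4*5 = -20)
(L((6 + 4)**2) + (-19 + 80))*76 = (-20 + (-19 + 80))*76 = (-20 + 61)*76 = 41*76 = 3116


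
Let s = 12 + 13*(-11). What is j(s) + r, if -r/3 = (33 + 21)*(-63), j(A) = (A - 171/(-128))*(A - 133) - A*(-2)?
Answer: 706805/16 ≈ 44175.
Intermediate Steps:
s = -131 (s = 12 - 143 = -131)
j(A) = 2*A + (-133 + A)*(171/128 + A) (j(A) = (A - 171*(-1/128))*(-133 + A) - (-2)*A = (A + 171/128)*(-133 + A) + 2*A = (171/128 + A)*(-133 + A) + 2*A = (-133 + A)*(171/128 + A) + 2*A = 2*A + (-133 + A)*(171/128 + A))
r = 10206 (r = -3*(33 + 21)*(-63) = -162*(-63) = -3*(-3402) = 10206)
j(s) + r = (-22743/128 + (-131)² - 16597/128*(-131)) + 10206 = (-22743/128 + 17161 + 2174207/128) + 10206 = 543509/16 + 10206 = 706805/16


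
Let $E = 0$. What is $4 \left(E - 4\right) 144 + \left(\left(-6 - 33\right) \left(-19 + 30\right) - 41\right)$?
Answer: $-2774$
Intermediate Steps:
$4 \left(E - 4\right) 144 + \left(\left(-6 - 33\right) \left(-19 + 30\right) - 41\right) = 4 \left(0 - 4\right) 144 + \left(\left(-6 - 33\right) \left(-19 + 30\right) - 41\right) = 4 \left(-4\right) 144 - 470 = \left(-16\right) 144 - 470 = -2304 - 470 = -2774$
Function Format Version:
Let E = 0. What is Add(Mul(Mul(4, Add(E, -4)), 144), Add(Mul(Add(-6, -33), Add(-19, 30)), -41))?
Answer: -2774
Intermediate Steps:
Add(Mul(Mul(4, Add(E, -4)), 144), Add(Mul(Add(-6, -33), Add(-19, 30)), -41)) = Add(Mul(Mul(4, Add(0, -4)), 144), Add(Mul(Add(-6, -33), Add(-19, 30)), -41)) = Add(Mul(Mul(4, -4), 144), Add(Mul(-39, 11), -41)) = Add(Mul(-16, 144), Add(-429, -41)) = Add(-2304, -470) = -2774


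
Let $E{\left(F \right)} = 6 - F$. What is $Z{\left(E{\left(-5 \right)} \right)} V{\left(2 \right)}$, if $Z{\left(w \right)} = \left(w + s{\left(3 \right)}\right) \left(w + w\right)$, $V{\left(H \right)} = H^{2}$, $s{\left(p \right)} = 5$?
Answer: $1408$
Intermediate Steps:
$Z{\left(w \right)} = 2 w \left(5 + w\right)$ ($Z{\left(w \right)} = \left(w + 5\right) \left(w + w\right) = \left(5 + w\right) 2 w = 2 w \left(5 + w\right)$)
$Z{\left(E{\left(-5 \right)} \right)} V{\left(2 \right)} = 2 \left(6 - -5\right) \left(5 + \left(6 - -5\right)\right) 2^{2} = 2 \left(6 + 5\right) \left(5 + \left(6 + 5\right)\right) 4 = 2 \cdot 11 \left(5 + 11\right) 4 = 2 \cdot 11 \cdot 16 \cdot 4 = 352 \cdot 4 = 1408$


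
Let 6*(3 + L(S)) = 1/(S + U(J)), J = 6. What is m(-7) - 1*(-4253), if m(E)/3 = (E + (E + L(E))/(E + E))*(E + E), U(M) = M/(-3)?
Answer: 81305/18 ≈ 4516.9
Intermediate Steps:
U(M) = -M/3 (U(M) = M*(-1/3) = -M/3)
L(S) = -3 + 1/(6*(-2 + S)) (L(S) = -3 + 1/(6*(S - 1/3*6)) = -3 + 1/(6*(S - 2)) = -3 + 1/(6*(-2 + S)))
m(E) = 6*E*(E + (E + (37 - 18*E)/(6*(-2 + E)))/(2*E)) (m(E) = 3*((E + (E + (37 - 18*E)/(6*(-2 + E)))/(E + E))*(E + E)) = 3*((E + (E + (37 - 18*E)/(6*(-2 + E)))/((2*E)))*(2*E)) = 3*((E + (E + (37 - 18*E)/(6*(-2 + E)))*(1/(2*E)))*(2*E)) = 3*((E + (E + (37 - 18*E)/(6*(-2 + E)))/(2*E))*(2*E)) = 3*(2*E*(E + (E + (37 - 18*E)/(6*(-2 + E)))/(2*E))) = 6*E*(E + (E + (37 - 18*E)/(6*(-2 + E)))/(2*E)))
m(-7) - 1*(-4253) = (37 - 30*(-7) - 18*(-7)**2 + 12*(-7)**3)/(2*(-2 - 7)) - 1*(-4253) = (1/2)*(37 + 210 - 18*49 + 12*(-343))/(-9) + 4253 = (1/2)*(-1/9)*(37 + 210 - 882 - 4116) + 4253 = (1/2)*(-1/9)*(-4751) + 4253 = 4751/18 + 4253 = 81305/18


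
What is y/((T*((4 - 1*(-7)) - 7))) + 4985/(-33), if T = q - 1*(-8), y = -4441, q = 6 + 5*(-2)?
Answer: -226313/528 ≈ -428.62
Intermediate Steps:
q = -4 (q = 6 - 10 = -4)
T = 4 (T = -4 - 1*(-8) = -4 + 8 = 4)
y/((T*((4 - 1*(-7)) - 7))) + 4985/(-33) = -4441*1/(4*((4 - 1*(-7)) - 7)) + 4985/(-33) = -4441*1/(4*((4 + 7) - 7)) + 4985*(-1/33) = -4441*1/(4*(11 - 7)) - 4985/33 = -4441/(4*4) - 4985/33 = -4441/16 - 4985/33 = -226313/528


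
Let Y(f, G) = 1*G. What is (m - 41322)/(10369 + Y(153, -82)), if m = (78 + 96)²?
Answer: -3682/3429 ≈ -1.0738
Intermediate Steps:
m = 30276 (m = 174² = 30276)
Y(f, G) = G
(m - 41322)/(10369 + Y(153, -82)) = (30276 - 41322)/(10369 - 82) = -11046/10287 = -11046*1/10287 = -3682/3429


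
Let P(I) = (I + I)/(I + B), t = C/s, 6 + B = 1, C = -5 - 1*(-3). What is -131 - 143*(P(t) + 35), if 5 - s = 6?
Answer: -14836/3 ≈ -4945.3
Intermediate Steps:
s = -1 (s = 5 - 1*6 = 5 - 6 = -1)
C = -2 (C = -5 + 3 = -2)
B = -5 (B = -6 + 1 = -5)
t = 2 (t = -2/(-1) = -2*(-1) = 2)
P(I) = 2*I/(-5 + I) (P(I) = (I + I)/(I - 5) = (2*I)/(-5 + I) = 2*I/(-5 + I))
-131 - 143*(P(t) + 35) = -131 - 143*(2*2/(-5 + 2) + 35) = -131 - 143*(2*2/(-3) + 35) = -131 - 143*(2*2*(-⅓) + 35) = -131 - 143*(-4/3 + 35) = -131 - 143*101/3 = -131 - 14443/3 = -14836/3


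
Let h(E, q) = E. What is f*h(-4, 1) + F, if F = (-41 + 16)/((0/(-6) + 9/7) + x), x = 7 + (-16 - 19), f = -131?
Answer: 98163/187 ≈ 524.94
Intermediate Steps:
x = -28 (x = 7 - 35 = -28)
F = 175/187 (F = (-41 + 16)/((0/(-6) + 9/7) - 28) = -25/((0*(-1/6) + 9*(1/7)) - 28) = -25/((0 + 9/7) - 28) = -25/(9/7 - 28) = -25/(-187/7) = -25*(-7/187) = 175/187 ≈ 0.93583)
f*h(-4, 1) + F = -131*(-4) + 175/187 = 524 + 175/187 = 98163/187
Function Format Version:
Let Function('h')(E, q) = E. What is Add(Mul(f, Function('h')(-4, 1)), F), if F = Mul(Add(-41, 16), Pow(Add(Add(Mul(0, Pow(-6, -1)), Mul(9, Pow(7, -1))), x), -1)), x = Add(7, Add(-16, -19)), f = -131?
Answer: Rational(98163, 187) ≈ 524.94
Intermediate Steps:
x = -28 (x = Add(7, -35) = -28)
F = Rational(175, 187) (F = Mul(Add(-41, 16), Pow(Add(Add(Mul(0, Pow(-6, -1)), Mul(9, Pow(7, -1))), -28), -1)) = Mul(-25, Pow(Add(Add(Mul(0, Rational(-1, 6)), Mul(9, Rational(1, 7))), -28), -1)) = Mul(-25, Pow(Add(Add(0, Rational(9, 7)), -28), -1)) = Mul(-25, Pow(Add(Rational(9, 7), -28), -1)) = Mul(-25, Pow(Rational(-187, 7), -1)) = Mul(-25, Rational(-7, 187)) = Rational(175, 187) ≈ 0.93583)
Add(Mul(f, Function('h')(-4, 1)), F) = Add(Mul(-131, -4), Rational(175, 187)) = Add(524, Rational(175, 187)) = Rational(98163, 187)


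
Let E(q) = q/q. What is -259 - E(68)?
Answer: -260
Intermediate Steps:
E(q) = 1
-259 - E(68) = -259 - 1*1 = -259 - 1 = -260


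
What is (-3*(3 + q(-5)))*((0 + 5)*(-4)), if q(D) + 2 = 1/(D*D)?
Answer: 312/5 ≈ 62.400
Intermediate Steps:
q(D) = -2 + D⁻² (q(D) = -2 + 1/(D*D) = -2 + 1/(D²) = -2 + D⁻²)
(-3*(3 + q(-5)))*((0 + 5)*(-4)) = (-3*(3 + (-2 + (-5)⁻²)))*((0 + 5)*(-4)) = (-3*(3 + (-2 + 1/25)))*(5*(-4)) = -3*(3 - 49/25)*(-20) = -3*26/25*(-20) = -78/25*(-20) = 312/5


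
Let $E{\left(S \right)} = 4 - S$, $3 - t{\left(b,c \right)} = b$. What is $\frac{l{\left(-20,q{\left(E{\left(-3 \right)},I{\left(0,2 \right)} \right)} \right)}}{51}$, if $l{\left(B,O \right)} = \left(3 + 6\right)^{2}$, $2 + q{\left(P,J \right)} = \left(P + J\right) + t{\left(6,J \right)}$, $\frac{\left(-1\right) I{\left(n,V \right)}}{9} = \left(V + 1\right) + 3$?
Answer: $\frac{27}{17} \approx 1.5882$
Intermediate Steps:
$t{\left(b,c \right)} = 3 - b$
$I{\left(n,V \right)} = -36 - 9 V$ ($I{\left(n,V \right)} = - 9 \left(\left(V + 1\right) + 3\right) = - 9 \left(\left(1 + V\right) + 3\right) = - 9 \left(4 + V\right) = -36 - 9 V$)
$q{\left(P,J \right)} = -5 + J + P$ ($q{\left(P,J \right)} = -2 + \left(\left(P + J\right) + \left(3 - 6\right)\right) = -2 + \left(\left(J + P\right) + \left(3 - 6\right)\right) = -2 - \left(3 - J - P\right) = -2 + \left(-3 + J + P\right) = -5 + J + P$)
$l{\left(B,O \right)} = 81$ ($l{\left(B,O \right)} = 9^{2} = 81$)
$\frac{l{\left(-20,q{\left(E{\left(-3 \right)},I{\left(0,2 \right)} \right)} \right)}}{51} = \frac{81}{51} = 81 \cdot \frac{1}{51} = \frac{27}{17}$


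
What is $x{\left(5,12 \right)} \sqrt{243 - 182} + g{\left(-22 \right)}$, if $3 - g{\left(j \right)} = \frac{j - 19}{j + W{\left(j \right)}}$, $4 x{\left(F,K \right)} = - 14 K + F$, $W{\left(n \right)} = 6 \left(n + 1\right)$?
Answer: $\frac{403}{148} - \frac{163 \sqrt{61}}{4} \approx -315.54$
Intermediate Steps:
$W{\left(n \right)} = 6 + 6 n$ ($W{\left(n \right)} = 6 \left(1 + n\right) = 6 + 6 n$)
$x{\left(F,K \right)} = - \frac{7 K}{2} + \frac{F}{4}$ ($x{\left(F,K \right)} = \frac{- 14 K + F}{4} = \frac{F - 14 K}{4} = - \frac{7 K}{2} + \frac{F}{4}$)
$g{\left(j \right)} = 3 - \frac{-19 + j}{6 + 7 j}$ ($g{\left(j \right)} = 3 - \frac{j - 19}{j + \left(6 + 6 j\right)} = 3 - \frac{-19 + j}{6 + 7 j}$)
$x{\left(5,12 \right)} \sqrt{243 - 182} + g{\left(-22 \right)} = \left(\left(- \frac{7}{2}\right) 12 + \frac{1}{4} \cdot 5\right) \sqrt{243 - 182} + \frac{37 + 20 \left(-22\right)}{6 + 7 \left(-22\right)} = \left(-42 + \frac{5}{4}\right) \sqrt{61} + \frac{37 - 440}{6 - 154} = - \frac{163 \sqrt{61}}{4} + \frac{1}{-148} \left(-403\right) = - \frac{163 \sqrt{61}}{4} - - \frac{403}{148} = - \frac{163 \sqrt{61}}{4} + \frac{403}{148} = \frac{403}{148} - \frac{163 \sqrt{61}}{4}$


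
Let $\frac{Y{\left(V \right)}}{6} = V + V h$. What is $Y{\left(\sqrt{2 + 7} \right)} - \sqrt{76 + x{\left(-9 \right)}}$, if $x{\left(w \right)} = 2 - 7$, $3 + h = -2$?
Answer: $-72 - \sqrt{71} \approx -80.426$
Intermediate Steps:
$h = -5$ ($h = -3 - 2 = -5$)
$x{\left(w \right)} = -5$
$Y{\left(V \right)} = - 24 V$ ($Y{\left(V \right)} = 6 \left(V + V \left(-5\right)\right) = 6 \left(V - 5 V\right) = 6 \left(- 4 V\right) = - 24 V$)
$Y{\left(\sqrt{2 + 7} \right)} - \sqrt{76 + x{\left(-9 \right)}} = - 24 \sqrt{2 + 7} - \sqrt{76 - 5} = - 24 \sqrt{9} - \sqrt{71} = \left(-24\right) 3 - \sqrt{71} = -72 - \sqrt{71}$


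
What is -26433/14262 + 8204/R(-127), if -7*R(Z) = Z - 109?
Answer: 67733329/280486 ≈ 241.49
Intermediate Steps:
R(Z) = 109/7 - Z/7 (R(Z) = -(Z - 109)/7 = -(-109 + Z)/7 = 109/7 - Z/7)
-26433/14262 + 8204/R(-127) = -26433/14262 + 8204/(109/7 - ⅐*(-127)) = -26433*1/14262 + 8204/(109/7 + 127/7) = -8811/4754 + 8204/(236/7) = -8811/4754 + 8204*(7/236) = -8811/4754 + 14357/59 = 67733329/280486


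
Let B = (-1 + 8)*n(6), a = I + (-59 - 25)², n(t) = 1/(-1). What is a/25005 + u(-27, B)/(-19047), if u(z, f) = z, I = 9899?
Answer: 21574468/31751349 ≈ 0.67948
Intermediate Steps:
n(t) = -1
a = 16955 (a = 9899 + (-59 - 25)² = 9899 + (-84)² = 9899 + 7056 = 16955)
B = -7 (B = (-1 + 8)*(-1) = 7*(-1) = -7)
a/25005 + u(-27, B)/(-19047) = 16955/25005 - 27/(-19047) = 16955*(1/25005) - 27*(-1/19047) = 3391/5001 + 9/6349 = 21574468/31751349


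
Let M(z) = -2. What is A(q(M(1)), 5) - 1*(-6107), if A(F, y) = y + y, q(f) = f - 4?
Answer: 6117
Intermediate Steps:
q(f) = -4 + f
A(F, y) = 2*y
A(q(M(1)), 5) - 1*(-6107) = 2*5 - 1*(-6107) = 10 + 6107 = 6117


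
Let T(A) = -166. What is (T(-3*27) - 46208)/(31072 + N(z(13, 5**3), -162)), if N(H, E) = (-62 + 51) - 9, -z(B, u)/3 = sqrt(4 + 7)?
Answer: -23187/15526 ≈ -1.4934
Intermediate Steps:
z(B, u) = -3*sqrt(11) (z(B, u) = -3*sqrt(4 + 7) = -3*sqrt(11))
N(H, E) = -20 (N(H, E) = -11 - 9 = -20)
(T(-3*27) - 46208)/(31072 + N(z(13, 5**3), -162)) = (-166 - 46208)/(31072 - 20) = -46374/31052 = -46374*1/31052 = -23187/15526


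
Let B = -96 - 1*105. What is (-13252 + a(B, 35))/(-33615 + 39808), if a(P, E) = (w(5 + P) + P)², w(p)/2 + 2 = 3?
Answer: 26349/6193 ≈ 4.2546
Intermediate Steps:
w(p) = 2 (w(p) = -4 + 2*3 = -4 + 6 = 2)
B = -201 (B = -96 - 105 = -201)
a(P, E) = (2 + P)²
(-13252 + a(B, 35))/(-33615 + 39808) = (-13252 + (2 - 201)²)/(-33615 + 39808) = (-13252 + (-199)²)/6193 = (-13252 + 39601)*(1/6193) = 26349*(1/6193) = 26349/6193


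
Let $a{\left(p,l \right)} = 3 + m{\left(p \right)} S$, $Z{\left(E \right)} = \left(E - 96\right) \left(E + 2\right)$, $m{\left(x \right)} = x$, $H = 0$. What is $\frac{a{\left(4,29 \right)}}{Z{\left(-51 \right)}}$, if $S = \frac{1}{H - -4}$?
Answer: $\frac{4}{7203} \approx 0.00055532$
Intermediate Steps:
$Z{\left(E \right)} = \left(-96 + E\right) \left(2 + E\right)$
$S = \frac{1}{4}$ ($S = \frac{1}{0 - -4} = \frac{1}{0 + 4} = \frac{1}{4} \approx 0.25$)
$a{\left(p,l \right)} = 3 + \frac{p}{4}$ ($a{\left(p,l \right)} = 3 + p \frac{1}{4} = 3 + \frac{p}{4}$)
$\frac{a{\left(4,29 \right)}}{Z{\left(-51 \right)}} = \frac{3 + \frac{1}{4} \cdot 4}{-192 + \left(-51\right)^{2} - -4794} = \frac{3 + 1}{-192 + 2601 + 4794} = \frac{4}{7203}$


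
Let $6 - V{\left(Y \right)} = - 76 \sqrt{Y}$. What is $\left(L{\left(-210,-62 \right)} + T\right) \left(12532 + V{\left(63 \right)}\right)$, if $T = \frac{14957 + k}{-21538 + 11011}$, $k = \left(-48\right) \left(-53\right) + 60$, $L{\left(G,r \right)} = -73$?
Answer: $- \frac{9855269216}{10527} - \frac{59738432 \sqrt{7}}{3509} \approx -9.8123 \cdot 10^{5}$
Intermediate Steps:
$k = 2604$ ($k = 2544 + 60 = 2604$)
$V{\left(Y \right)} = 6 + 76 \sqrt{Y}$ ($V{\left(Y \right)} = 6 - - 76 \sqrt{Y} = 6 + 76 \sqrt{Y}$)
$T = - \frac{17561}{10527}$ ($T = \frac{14957 + 2604}{-21538 + 11011} = \frac{17561}{-10527} = 17561 \left(- \frac{1}{10527}\right) = - \frac{17561}{10527} \approx -1.6682$)
$\left(L{\left(-210,-62 \right)} + T\right) \left(12532 + V{\left(63 \right)}\right) = \left(-73 - \frac{17561}{10527}\right) \left(12532 + \left(6 + 76 \sqrt{63}\right)\right) = - \frac{786032 \left(12532 + \left(6 + 76 \cdot 3 \sqrt{7}\right)\right)}{10527} = - \frac{786032 \left(12532 + \left(6 + 228 \sqrt{7}\right)\right)}{10527} = - \frac{786032 \left(12538 + 228 \sqrt{7}\right)}{10527} = - \frac{9855269216}{10527} - \frac{59738432 \sqrt{7}}{3509}$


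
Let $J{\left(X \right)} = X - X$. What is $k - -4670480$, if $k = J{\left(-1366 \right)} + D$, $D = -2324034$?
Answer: $2346446$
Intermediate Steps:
$J{\left(X \right)} = 0$
$k = -2324034$ ($k = 0 - 2324034 = -2324034$)
$k - -4670480 = -2324034 - -4670480 = -2324034 + 4670480 = 2346446$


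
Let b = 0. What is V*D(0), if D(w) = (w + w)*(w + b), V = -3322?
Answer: 0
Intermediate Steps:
D(w) = 2*w**2 (D(w) = (w + w)*(w + 0) = (2*w)*w = 2*w**2)
V*D(0) = -6644*0**2 = -6644*0 = -3322*0 = 0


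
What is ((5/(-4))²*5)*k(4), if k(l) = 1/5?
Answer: 25/16 ≈ 1.5625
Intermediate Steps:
k(l) = ⅕
((5/(-4))²*5)*k(4) = ((5/(-4))²*5)*(⅕) = ((5*(-¼))²*5)*(⅕) = ((-5/4)²*5)*(⅕) = ((25/16)*5)*(⅕) = (125/16)*(⅕) = 25/16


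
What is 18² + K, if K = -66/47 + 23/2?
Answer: 31405/94 ≈ 334.10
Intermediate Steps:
K = 949/94 (K = -66*1/47 + 23*(½) = -66/47 + 23/2 = 949/94 ≈ 10.096)
18² + K = 18² + 949/94 = 324 + 949/94 = 31405/94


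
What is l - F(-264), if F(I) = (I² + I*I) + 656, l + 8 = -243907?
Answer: -383963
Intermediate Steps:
l = -243915 (l = -8 - 243907 = -243915)
F(I) = 656 + 2*I² (F(I) = (I² + I²) + 656 = 2*I² + 656 = 656 + 2*I²)
l - F(-264) = -243915 - (656 + 2*(-264)²) = -243915 - (656 + 2*69696) = -243915 - (656 + 139392) = -243915 - 1*140048 = -243915 - 140048 = -383963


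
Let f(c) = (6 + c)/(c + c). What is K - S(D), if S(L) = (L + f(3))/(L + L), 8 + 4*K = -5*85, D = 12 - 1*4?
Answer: -3483/32 ≈ -108.84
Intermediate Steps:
f(c) = (6 + c)/(2*c) (f(c) = (6 + c)/((2*c)) = (6 + c)*(1/(2*c)) = (6 + c)/(2*c))
D = 8 (D = 12 - 4 = 8)
K = -433/4 (K = -2 + (-5*85)/4 = -2 + (1/4)*(-425) = -2 - 425/4 = -433/4 ≈ -108.25)
S(L) = (3/2 + L)/(2*L) (S(L) = (L + (1/2)*(6 + 3)/3)/(L + L) = (L + (1/2)*(1/3)*9)/((2*L)) = (L + 3/2)*(1/(2*L)) = (3/2 + L)*(1/(2*L)) = (3/2 + L)/(2*L))
K - S(D) = -433/4 - (3 + 2*8)/(4*8) = -433/4 - (3 + 16)/(4*8) = -433/4 - 19/(4*8) = -433/4 - 1*19/32 = -433/4 - 19/32 = -3483/32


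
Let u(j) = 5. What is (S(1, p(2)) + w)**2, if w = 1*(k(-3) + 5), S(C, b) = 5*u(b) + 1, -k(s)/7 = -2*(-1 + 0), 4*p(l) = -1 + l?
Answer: 289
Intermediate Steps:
p(l) = -1/4 + l/4 (p(l) = (-1 + l)/4 = -1/4 + l/4)
k(s) = -14 (k(s) = -(-14)*(-1 + 0) = -(-14)*(-1) = -7*2 = -14)
S(C, b) = 26 (S(C, b) = 5*5 + 1 = 25 + 1 = 26)
w = -9 (w = 1*(-14 + 5) = 1*(-9) = -9)
(S(1, p(2)) + w)**2 = (26 - 9)**2 = 17**2 = 289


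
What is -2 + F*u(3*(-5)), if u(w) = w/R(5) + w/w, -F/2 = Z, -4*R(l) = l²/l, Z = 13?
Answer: -340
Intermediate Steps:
R(l) = -l/4 (R(l) = -l²/(4*l) = -l/4)
F = -26 (F = -2*13 = -26)
u(w) = 1 - 4*w/5 (u(w) = w/((-¼*5)) + w/w = w/(-5/4) + 1 = w*(-⅘) + 1 = -4*w/5 + 1 = 1 - 4*w/5)
-2 + F*u(3*(-5)) = -2 - 26*(1 - 12*(-5)/5) = -2 - 26*(1 - ⅘*(-15)) = -2 - 26*(1 + 12) = -2 - 26*13 = -2 - 338 = -340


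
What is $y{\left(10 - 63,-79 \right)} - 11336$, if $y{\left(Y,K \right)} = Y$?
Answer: $-11389$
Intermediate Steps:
$y{\left(10 - 63,-79 \right)} - 11336 = \left(10 - 63\right) - 11336 = -53 - 11336 = -11389$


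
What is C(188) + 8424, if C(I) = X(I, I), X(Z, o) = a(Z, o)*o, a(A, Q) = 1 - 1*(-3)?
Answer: 9176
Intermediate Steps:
a(A, Q) = 4 (a(A, Q) = 1 + 3 = 4)
X(Z, o) = 4*o
C(I) = 4*I
C(188) + 8424 = 4*188 + 8424 = 752 + 8424 = 9176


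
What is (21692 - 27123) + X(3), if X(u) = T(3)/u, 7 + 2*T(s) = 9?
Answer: -16292/3 ≈ -5430.7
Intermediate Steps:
T(s) = 1 (T(s) = -7/2 + (½)*9 = -7/2 + 9/2 = 1)
X(u) = 1/u
(21692 - 27123) + X(3) = (21692 - 27123) + 1/3 = -5431 + ⅓ = -16292/3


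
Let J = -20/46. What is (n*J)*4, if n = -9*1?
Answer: 360/23 ≈ 15.652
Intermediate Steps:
J = -10/23 (J = -20*1/46 = -10/23 ≈ -0.43478)
n = -9
(n*J)*4 = -9*(-10/23)*4 = (90/23)*4 = 360/23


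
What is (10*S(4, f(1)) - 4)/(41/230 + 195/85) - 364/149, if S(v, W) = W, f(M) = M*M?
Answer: -23248/1440383 ≈ -0.016140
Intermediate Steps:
f(M) = M**2
(10*S(4, f(1)) - 4)/(41/230 + 195/85) - 364/149 = (10*1**2 - 4)/(41/230 + 195/85) - 364/149 = (10*1 - 4)/(41*(1/230) + 195*(1/85)) - 364*1/149 = (10 - 4)/(41/230 + 39/17) - 364/149 = 6/(9667/3910) - 364/149 = 6*(3910/9667) - 364/149 = 23460/9667 - 364/149 = -23248/1440383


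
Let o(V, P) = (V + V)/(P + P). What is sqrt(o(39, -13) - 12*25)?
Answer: I*sqrt(303) ≈ 17.407*I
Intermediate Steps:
o(V, P) = V/P (o(V, P) = (2*V)/((2*P)) = (2*V)*(1/(2*P)) = V/P)
sqrt(o(39, -13) - 12*25) = sqrt(39/(-13) - 12*25) = sqrt(39*(-1/13) - 300) = sqrt(-3 - 300) = sqrt(-303) = I*sqrt(303)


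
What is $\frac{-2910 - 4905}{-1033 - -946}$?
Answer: $\frac{2605}{29} \approx 89.828$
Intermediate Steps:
$\frac{-2910 - 4905}{-1033 - -946} = - \frac{7815}{-1033 + \left(-952 + 1898\right)} = - \frac{7815}{-1033 + 946} = - \frac{7815}{-87} = \left(-7815\right) \left(- \frac{1}{87}\right) = \frac{2605}{29}$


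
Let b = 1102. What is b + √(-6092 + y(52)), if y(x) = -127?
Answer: 1102 + 3*I*√691 ≈ 1102.0 + 78.861*I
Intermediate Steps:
b + √(-6092 + y(52)) = 1102 + √(-6092 - 127) = 1102 + √(-6219) = 1102 + 3*I*√691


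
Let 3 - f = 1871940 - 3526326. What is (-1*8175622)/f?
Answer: -8175622/1654389 ≈ -4.9418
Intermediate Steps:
f = 1654389 (f = 3 - (1871940 - 3526326) = 3 - 1*(-1654386) = 3 + 1654386 = 1654389)
(-1*8175622)/f = -1*8175622/1654389 = -8175622*1/1654389 = -8175622/1654389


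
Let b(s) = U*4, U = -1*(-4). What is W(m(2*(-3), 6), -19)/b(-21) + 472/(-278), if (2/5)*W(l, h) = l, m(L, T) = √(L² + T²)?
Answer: -236/139 + 15*√2/16 ≈ -0.37202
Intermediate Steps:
U = 4
b(s) = 16 (b(s) = 4*4 = 16)
W(l, h) = 5*l/2
W(m(2*(-3), 6), -19)/b(-21) + 472/(-278) = (5*√((2*(-3))² + 6²)/2)/16 + 472/(-278) = (5*√((-6)² + 36)/2)*(1/16) + 472*(-1/278) = (5*√(36 + 36)/2)*(1/16) - 236/139 = (5*√72/2)*(1/16) - 236/139 = (5*(6*√2)/2)*(1/16) - 236/139 = (15*√2)*(1/16) - 236/139 = 15*√2/16 - 236/139 = -236/139 + 15*√2/16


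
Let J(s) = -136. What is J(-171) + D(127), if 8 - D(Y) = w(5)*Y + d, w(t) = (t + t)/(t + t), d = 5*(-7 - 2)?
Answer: -210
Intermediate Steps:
d = -45 (d = 5*(-9) = -45)
w(t) = 1 (w(t) = (2*t)/((2*t)) = (2*t)*(1/(2*t)) = 1)
D(Y) = 53 - Y (D(Y) = 8 - (1*Y - 45) = 8 - (Y - 45) = 8 - (-45 + Y) = 8 + (45 - Y) = 53 - Y)
J(-171) + D(127) = -136 + (53 - 1*127) = -136 + (53 - 127) = -136 - 74 = -210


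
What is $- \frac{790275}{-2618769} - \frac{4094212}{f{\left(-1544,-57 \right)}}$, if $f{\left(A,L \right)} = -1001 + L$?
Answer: $\frac{1787105262663}{461776267} \approx 3870.1$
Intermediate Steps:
$- \frac{790275}{-2618769} - \frac{4094212}{f{\left(-1544,-57 \right)}} = - \frac{790275}{-2618769} - \frac{4094212}{-1001 - 57} = \left(-790275\right) \left(- \frac{1}{2618769}\right) - \frac{4094212}{-1058} = \frac{263425}{872923} - - \frac{2047106}{529} = \frac{263425}{872923} + \frac{2047106}{529} = \frac{1787105262663}{461776267}$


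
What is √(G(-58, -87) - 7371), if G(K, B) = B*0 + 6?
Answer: I*√7365 ≈ 85.82*I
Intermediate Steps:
G(K, B) = 6 (G(K, B) = 0 + 6 = 6)
√(G(-58, -87) - 7371) = √(6 - 7371) = √(-7365) = I*√7365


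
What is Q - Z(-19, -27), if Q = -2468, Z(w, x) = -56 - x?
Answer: -2439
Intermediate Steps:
Q - Z(-19, -27) = -2468 - (-56 - 1*(-27)) = -2468 - (-56 + 27) = -2468 - 1*(-29) = -2468 + 29 = -2439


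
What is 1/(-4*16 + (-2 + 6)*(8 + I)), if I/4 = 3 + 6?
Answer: 1/112 ≈ 0.0089286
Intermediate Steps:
I = 36 (I = 4*(3 + 6) = 4*9 = 36)
1/(-4*16 + (-2 + 6)*(8 + I)) = 1/(-4*16 + (-2 + 6)*(8 + 36)) = 1/(-64 + 4*44) = 1/(-64 + 176) = 1/112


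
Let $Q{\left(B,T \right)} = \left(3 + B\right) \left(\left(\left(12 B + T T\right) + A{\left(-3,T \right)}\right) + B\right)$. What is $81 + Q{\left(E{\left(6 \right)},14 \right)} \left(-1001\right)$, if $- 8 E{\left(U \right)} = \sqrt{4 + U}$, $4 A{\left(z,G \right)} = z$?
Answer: $- \frac{18825217}{32} + \frac{937937 \sqrt{10}}{32} \approx -4.956 \cdot 10^{5}$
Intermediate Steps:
$A{\left(z,G \right)} = \frac{z}{4}$
$E{\left(U \right)} = - \frac{\sqrt{4 + U}}{8}$
$Q{\left(B,T \right)} = \left(3 + B\right) \left(- \frac{3}{4} + T^{2} + 13 B\right)$ ($Q{\left(B,T \right)} = \left(3 + B\right) \left(\left(\left(12 B + T T\right) + \frac{1}{4} \left(-3\right)\right) + B\right) = \left(3 + B\right) \left(\left(\left(12 B + T^{2}\right) - \frac{3}{4}\right) + B\right) = \left(3 + B\right) \left(\left(\left(T^{2} + 12 B\right) - \frac{3}{4}\right) + B\right) = \left(3 + B\right) \left(\left(- \frac{3}{4} + T^{2} + 12 B\right) + B\right) = \left(3 + B\right) \left(- \frac{3}{4} + T^{2} + 13 B\right)$)
$81 + Q{\left(E{\left(6 \right)},14 \right)} \left(-1001\right) = 81 + \left(- \frac{9}{4} + 3 \cdot 14^{2} + 13 \left(- \frac{\sqrt{4 + 6}}{8}\right)^{2} + \frac{153 \left(- \frac{\sqrt{4 + 6}}{8}\right)}{4} + - \frac{\sqrt{4 + 6}}{8} \cdot 14^{2}\right) \left(-1001\right) = 81 + \left(- \frac{9}{4} + 3 \cdot 196 + 13 \left(- \frac{\sqrt{10}}{8}\right)^{2} + \frac{153 \left(- \frac{\sqrt{10}}{8}\right)}{4} + - \frac{\sqrt{10}}{8} \cdot 196\right) \left(-1001\right) = 81 + \left(- \frac{9}{4} + 588 + 13 \cdot \frac{5}{32} - \frac{153 \sqrt{10}}{32} - \frac{49 \sqrt{10}}{2}\right) \left(-1001\right) = 81 + \left(- \frac{9}{4} + 588 + \frac{65}{32} - \frac{153 \sqrt{10}}{32} - \frac{49 \sqrt{10}}{2}\right) \left(-1001\right) = 81 + \left(\frac{18809}{32} - \frac{937 \sqrt{10}}{32}\right) \left(-1001\right) = 81 - \left(\frac{18827809}{32} - \frac{937937 \sqrt{10}}{32}\right) = - \frac{18825217}{32} + \frac{937937 \sqrt{10}}{32}$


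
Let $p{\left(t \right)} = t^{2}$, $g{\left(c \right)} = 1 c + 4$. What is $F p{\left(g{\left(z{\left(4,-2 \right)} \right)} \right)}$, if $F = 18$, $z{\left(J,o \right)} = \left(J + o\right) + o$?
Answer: $288$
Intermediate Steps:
$z{\left(J,o \right)} = J + 2 o$
$g{\left(c \right)} = 4 + c$ ($g{\left(c \right)} = c + 4 = 4 + c$)
$F p{\left(g{\left(z{\left(4,-2 \right)} \right)} \right)} = 18 \left(4 + \left(4 + 2 \left(-2\right)\right)\right)^{2} = 18 \left(4 + \left(4 - 4\right)\right)^{2} = 18 \left(4 + 0\right)^{2} = 18 \cdot 4^{2} = 18 \cdot 16 = 288$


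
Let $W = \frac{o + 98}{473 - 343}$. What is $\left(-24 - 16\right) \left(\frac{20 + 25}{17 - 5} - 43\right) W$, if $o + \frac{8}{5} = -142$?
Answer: $- \frac{35796}{65} \approx -550.71$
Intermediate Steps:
$o = - \frac{718}{5}$ ($o = - \frac{8}{5} - 142 = - \frac{718}{5} \approx -143.6$)
$W = - \frac{114}{325}$ ($W = \frac{- \frac{718}{5} + 98}{473 - 343} = - \frac{228}{5 \left(473 - 343\right)} = - \frac{228}{5 \cdot 130} = \left(- \frac{228}{5}\right) \frac{1}{130} = - \frac{114}{325} \approx -0.35077$)
$\left(-24 - 16\right) \left(\frac{20 + 25}{17 - 5} - 43\right) W = \left(-24 - 16\right) \left(\frac{20 + 25}{17 - 5} - 43\right) \left(- \frac{114}{325}\right) = - 40 \left(\frac{45}{12} - 43\right) \left(- \frac{114}{325}\right) = - 40 \left(45 \cdot \frac{1}{12} - 43\right) \left(- \frac{114}{325}\right) = - 40 \left(\frac{15}{4} - 43\right) \left(- \frac{114}{325}\right) = \left(-40\right) \left(- \frac{157}{4}\right) \left(- \frac{114}{325}\right) = 1570 \left(- \frac{114}{325}\right) = - \frac{35796}{65}$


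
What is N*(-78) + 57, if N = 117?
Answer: -9069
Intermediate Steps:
N*(-78) + 57 = 117*(-78) + 57 = -9126 + 57 = -9069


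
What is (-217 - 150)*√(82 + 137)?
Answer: -367*√219 ≈ -5431.1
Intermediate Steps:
(-217 - 150)*√(82 + 137) = -367*√219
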